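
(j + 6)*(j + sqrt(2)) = j^2 + sqrt(2)*j + 6*j + 6*sqrt(2)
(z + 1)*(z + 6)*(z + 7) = z^3 + 14*z^2 + 55*z + 42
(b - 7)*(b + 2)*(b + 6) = b^3 + b^2 - 44*b - 84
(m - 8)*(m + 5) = m^2 - 3*m - 40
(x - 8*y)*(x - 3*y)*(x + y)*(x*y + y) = x^4*y - 10*x^3*y^2 + x^3*y + 13*x^2*y^3 - 10*x^2*y^2 + 24*x*y^4 + 13*x*y^3 + 24*y^4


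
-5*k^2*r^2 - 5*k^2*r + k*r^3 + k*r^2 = r*(-5*k + r)*(k*r + k)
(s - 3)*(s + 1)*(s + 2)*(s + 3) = s^4 + 3*s^3 - 7*s^2 - 27*s - 18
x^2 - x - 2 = (x - 2)*(x + 1)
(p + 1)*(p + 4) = p^2 + 5*p + 4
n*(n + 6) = n^2 + 6*n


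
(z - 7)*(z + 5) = z^2 - 2*z - 35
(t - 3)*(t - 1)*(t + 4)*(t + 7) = t^4 + 7*t^3 - 13*t^2 - 79*t + 84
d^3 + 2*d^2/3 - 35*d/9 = d*(d - 5/3)*(d + 7/3)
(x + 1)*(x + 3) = x^2 + 4*x + 3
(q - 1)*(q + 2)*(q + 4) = q^3 + 5*q^2 + 2*q - 8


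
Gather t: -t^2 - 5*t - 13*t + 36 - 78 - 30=-t^2 - 18*t - 72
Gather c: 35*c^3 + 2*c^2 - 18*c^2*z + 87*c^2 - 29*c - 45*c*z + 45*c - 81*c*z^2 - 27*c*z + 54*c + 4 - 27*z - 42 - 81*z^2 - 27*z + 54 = 35*c^3 + c^2*(89 - 18*z) + c*(-81*z^2 - 72*z + 70) - 81*z^2 - 54*z + 16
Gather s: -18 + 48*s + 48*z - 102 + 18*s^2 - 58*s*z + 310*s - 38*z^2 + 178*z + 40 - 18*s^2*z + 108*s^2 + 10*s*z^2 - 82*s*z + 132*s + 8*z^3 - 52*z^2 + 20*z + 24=s^2*(126 - 18*z) + s*(10*z^2 - 140*z + 490) + 8*z^3 - 90*z^2 + 246*z - 56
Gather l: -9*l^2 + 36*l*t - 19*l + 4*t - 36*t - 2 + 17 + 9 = -9*l^2 + l*(36*t - 19) - 32*t + 24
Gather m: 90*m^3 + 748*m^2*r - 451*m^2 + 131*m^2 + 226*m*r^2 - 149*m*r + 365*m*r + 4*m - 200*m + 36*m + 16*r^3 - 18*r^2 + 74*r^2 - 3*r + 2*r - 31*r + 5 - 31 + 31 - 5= 90*m^3 + m^2*(748*r - 320) + m*(226*r^2 + 216*r - 160) + 16*r^3 + 56*r^2 - 32*r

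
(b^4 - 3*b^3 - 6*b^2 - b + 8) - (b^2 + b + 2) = b^4 - 3*b^3 - 7*b^2 - 2*b + 6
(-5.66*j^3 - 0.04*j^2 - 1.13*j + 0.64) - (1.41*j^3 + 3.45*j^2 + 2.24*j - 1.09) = -7.07*j^3 - 3.49*j^2 - 3.37*j + 1.73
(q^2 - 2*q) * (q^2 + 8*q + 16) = q^4 + 6*q^3 - 32*q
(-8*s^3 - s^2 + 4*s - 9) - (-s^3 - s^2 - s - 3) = -7*s^3 + 5*s - 6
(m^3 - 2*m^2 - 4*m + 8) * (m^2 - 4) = m^5 - 2*m^4 - 8*m^3 + 16*m^2 + 16*m - 32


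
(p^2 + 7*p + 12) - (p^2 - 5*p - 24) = 12*p + 36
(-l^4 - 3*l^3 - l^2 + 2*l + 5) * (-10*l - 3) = 10*l^5 + 33*l^4 + 19*l^3 - 17*l^2 - 56*l - 15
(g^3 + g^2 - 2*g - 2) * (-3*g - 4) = -3*g^4 - 7*g^3 + 2*g^2 + 14*g + 8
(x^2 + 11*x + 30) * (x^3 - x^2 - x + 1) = x^5 + 10*x^4 + 18*x^3 - 40*x^2 - 19*x + 30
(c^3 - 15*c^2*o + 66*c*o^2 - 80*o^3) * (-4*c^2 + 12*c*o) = -4*c^5 + 72*c^4*o - 444*c^3*o^2 + 1112*c^2*o^3 - 960*c*o^4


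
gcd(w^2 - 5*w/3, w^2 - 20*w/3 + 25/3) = w - 5/3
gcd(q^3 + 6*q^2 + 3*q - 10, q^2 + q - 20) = q + 5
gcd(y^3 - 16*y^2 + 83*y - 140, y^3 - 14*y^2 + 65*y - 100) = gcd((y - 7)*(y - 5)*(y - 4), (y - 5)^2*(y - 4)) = y^2 - 9*y + 20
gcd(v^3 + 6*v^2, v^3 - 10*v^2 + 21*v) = v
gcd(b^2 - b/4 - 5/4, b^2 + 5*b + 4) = b + 1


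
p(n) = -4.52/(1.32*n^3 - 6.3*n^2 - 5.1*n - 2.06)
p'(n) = -4.52*(-3.96*n^2 + 12.6*n + 5.1)/(1.32*n^3 - 6.3*n^2 - 5.1*n - 2.06)^2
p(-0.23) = 3.66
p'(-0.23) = -5.89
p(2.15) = 0.16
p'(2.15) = -0.07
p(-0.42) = 4.01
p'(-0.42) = 3.17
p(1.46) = 0.24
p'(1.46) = -0.19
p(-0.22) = 3.60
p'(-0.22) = -6.11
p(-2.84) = 0.07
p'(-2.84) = 0.06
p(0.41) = 0.88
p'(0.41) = -1.66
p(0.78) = 0.49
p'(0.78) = -0.66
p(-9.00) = 0.00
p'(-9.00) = 0.00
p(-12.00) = 0.00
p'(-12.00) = 0.00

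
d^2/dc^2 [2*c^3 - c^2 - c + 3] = 12*c - 2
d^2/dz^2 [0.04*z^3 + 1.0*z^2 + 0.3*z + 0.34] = 0.24*z + 2.0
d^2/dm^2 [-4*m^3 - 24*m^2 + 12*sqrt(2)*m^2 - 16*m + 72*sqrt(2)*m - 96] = -24*m - 48 + 24*sqrt(2)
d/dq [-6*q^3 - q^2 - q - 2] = -18*q^2 - 2*q - 1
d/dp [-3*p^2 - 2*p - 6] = -6*p - 2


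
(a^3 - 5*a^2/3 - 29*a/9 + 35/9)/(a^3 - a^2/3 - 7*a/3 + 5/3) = (a - 7/3)/(a - 1)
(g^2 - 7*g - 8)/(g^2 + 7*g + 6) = (g - 8)/(g + 6)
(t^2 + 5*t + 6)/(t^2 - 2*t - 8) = (t + 3)/(t - 4)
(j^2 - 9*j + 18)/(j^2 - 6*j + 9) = (j - 6)/(j - 3)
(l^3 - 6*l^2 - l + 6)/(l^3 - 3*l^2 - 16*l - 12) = (l - 1)/(l + 2)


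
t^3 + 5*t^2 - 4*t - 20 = (t - 2)*(t + 2)*(t + 5)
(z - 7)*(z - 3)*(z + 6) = z^3 - 4*z^2 - 39*z + 126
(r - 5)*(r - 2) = r^2 - 7*r + 10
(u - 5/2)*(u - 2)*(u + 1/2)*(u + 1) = u^4 - 3*u^3 - 5*u^2/4 + 21*u/4 + 5/2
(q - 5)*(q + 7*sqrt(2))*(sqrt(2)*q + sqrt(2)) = sqrt(2)*q^3 - 4*sqrt(2)*q^2 + 14*q^2 - 56*q - 5*sqrt(2)*q - 70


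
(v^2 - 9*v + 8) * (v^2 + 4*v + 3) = v^4 - 5*v^3 - 25*v^2 + 5*v + 24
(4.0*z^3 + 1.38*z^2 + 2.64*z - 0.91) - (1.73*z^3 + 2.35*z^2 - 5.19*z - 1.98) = 2.27*z^3 - 0.97*z^2 + 7.83*z + 1.07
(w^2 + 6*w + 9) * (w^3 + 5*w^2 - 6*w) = w^5 + 11*w^4 + 33*w^3 + 9*w^2 - 54*w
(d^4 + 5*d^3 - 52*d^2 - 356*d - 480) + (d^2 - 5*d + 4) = d^4 + 5*d^3 - 51*d^2 - 361*d - 476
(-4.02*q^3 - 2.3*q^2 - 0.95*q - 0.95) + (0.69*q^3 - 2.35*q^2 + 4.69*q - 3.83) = -3.33*q^3 - 4.65*q^2 + 3.74*q - 4.78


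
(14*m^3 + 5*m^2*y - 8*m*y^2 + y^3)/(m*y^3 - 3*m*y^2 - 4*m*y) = (-14*m^3 - 5*m^2*y + 8*m*y^2 - y^3)/(m*y*(-y^2 + 3*y + 4))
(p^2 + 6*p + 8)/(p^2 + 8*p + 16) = (p + 2)/(p + 4)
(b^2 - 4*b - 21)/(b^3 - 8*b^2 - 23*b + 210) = (b + 3)/(b^2 - b - 30)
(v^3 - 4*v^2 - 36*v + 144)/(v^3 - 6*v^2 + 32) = (v^2 - 36)/(v^2 - 2*v - 8)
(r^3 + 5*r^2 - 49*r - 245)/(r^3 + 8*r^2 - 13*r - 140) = (r - 7)/(r - 4)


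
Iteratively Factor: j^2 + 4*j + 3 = (j + 1)*(j + 3)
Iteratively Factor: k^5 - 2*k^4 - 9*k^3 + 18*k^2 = (k)*(k^4 - 2*k^3 - 9*k^2 + 18*k) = k*(k + 3)*(k^3 - 5*k^2 + 6*k) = k*(k - 2)*(k + 3)*(k^2 - 3*k) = k*(k - 3)*(k - 2)*(k + 3)*(k)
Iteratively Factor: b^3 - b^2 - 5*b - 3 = (b - 3)*(b^2 + 2*b + 1) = (b - 3)*(b + 1)*(b + 1)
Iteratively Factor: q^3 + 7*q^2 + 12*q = (q + 4)*(q^2 + 3*q) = (q + 3)*(q + 4)*(q)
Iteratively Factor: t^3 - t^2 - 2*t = (t - 2)*(t^2 + t) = t*(t - 2)*(t + 1)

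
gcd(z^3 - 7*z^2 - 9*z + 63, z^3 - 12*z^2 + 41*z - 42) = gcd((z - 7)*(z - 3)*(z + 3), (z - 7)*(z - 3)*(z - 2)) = z^2 - 10*z + 21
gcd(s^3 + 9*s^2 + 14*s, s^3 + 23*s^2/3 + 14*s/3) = s^2 + 7*s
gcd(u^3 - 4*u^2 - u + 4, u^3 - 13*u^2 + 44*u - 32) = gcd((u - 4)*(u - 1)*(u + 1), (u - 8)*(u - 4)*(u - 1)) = u^2 - 5*u + 4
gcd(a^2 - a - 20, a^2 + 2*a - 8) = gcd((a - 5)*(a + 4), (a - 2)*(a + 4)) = a + 4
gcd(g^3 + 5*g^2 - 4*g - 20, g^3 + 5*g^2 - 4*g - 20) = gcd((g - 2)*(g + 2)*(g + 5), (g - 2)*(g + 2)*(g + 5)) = g^3 + 5*g^2 - 4*g - 20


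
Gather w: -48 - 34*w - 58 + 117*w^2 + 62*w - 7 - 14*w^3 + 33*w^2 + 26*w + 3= -14*w^3 + 150*w^2 + 54*w - 110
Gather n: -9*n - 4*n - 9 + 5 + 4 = -13*n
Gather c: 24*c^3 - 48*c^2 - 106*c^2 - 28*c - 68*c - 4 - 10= 24*c^3 - 154*c^2 - 96*c - 14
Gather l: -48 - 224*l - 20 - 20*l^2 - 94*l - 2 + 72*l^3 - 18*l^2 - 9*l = 72*l^3 - 38*l^2 - 327*l - 70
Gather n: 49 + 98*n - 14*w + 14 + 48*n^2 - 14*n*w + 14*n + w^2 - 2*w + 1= 48*n^2 + n*(112 - 14*w) + w^2 - 16*w + 64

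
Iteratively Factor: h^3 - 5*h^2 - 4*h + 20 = (h - 5)*(h^2 - 4) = (h - 5)*(h - 2)*(h + 2)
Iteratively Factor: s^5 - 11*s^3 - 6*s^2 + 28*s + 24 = (s + 2)*(s^4 - 2*s^3 - 7*s^2 + 8*s + 12) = (s + 1)*(s + 2)*(s^3 - 3*s^2 - 4*s + 12) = (s - 3)*(s + 1)*(s + 2)*(s^2 - 4) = (s - 3)*(s - 2)*(s + 1)*(s + 2)*(s + 2)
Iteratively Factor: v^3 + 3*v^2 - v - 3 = (v - 1)*(v^2 + 4*v + 3) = (v - 1)*(v + 1)*(v + 3)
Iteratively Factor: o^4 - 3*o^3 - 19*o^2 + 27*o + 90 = (o + 3)*(o^3 - 6*o^2 - o + 30) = (o - 3)*(o + 3)*(o^2 - 3*o - 10) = (o - 3)*(o + 2)*(o + 3)*(o - 5)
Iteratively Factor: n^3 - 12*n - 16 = (n + 2)*(n^2 - 2*n - 8) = (n + 2)^2*(n - 4)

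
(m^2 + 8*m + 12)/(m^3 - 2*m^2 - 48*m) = (m + 2)/(m*(m - 8))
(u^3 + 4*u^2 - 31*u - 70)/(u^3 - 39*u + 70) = (u + 2)/(u - 2)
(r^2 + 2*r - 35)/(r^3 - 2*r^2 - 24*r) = (-r^2 - 2*r + 35)/(r*(-r^2 + 2*r + 24))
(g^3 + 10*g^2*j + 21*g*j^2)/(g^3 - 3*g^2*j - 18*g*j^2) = (g + 7*j)/(g - 6*j)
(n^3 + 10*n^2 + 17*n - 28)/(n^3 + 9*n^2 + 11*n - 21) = (n + 4)/(n + 3)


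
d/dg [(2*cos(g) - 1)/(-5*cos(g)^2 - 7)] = 2*(-5*cos(g)^2 + 5*cos(g) + 7)*sin(g)/(5*sin(g)^2 - 12)^2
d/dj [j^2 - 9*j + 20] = 2*j - 9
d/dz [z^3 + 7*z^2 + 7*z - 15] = 3*z^2 + 14*z + 7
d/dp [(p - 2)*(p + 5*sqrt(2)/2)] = 2*p - 2 + 5*sqrt(2)/2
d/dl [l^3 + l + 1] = 3*l^2 + 1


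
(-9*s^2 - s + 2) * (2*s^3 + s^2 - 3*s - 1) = -18*s^5 - 11*s^4 + 30*s^3 + 14*s^2 - 5*s - 2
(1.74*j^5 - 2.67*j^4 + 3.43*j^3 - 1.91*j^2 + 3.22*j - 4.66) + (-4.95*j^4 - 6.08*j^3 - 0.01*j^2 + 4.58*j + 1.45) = 1.74*j^5 - 7.62*j^4 - 2.65*j^3 - 1.92*j^2 + 7.8*j - 3.21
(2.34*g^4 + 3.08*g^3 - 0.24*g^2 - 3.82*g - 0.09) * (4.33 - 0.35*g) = -0.819*g^5 + 9.0542*g^4 + 13.4204*g^3 + 0.2978*g^2 - 16.5091*g - 0.3897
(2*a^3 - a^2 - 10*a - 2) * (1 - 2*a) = -4*a^4 + 4*a^3 + 19*a^2 - 6*a - 2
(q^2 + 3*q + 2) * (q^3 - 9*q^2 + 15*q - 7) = q^5 - 6*q^4 - 10*q^3 + 20*q^2 + 9*q - 14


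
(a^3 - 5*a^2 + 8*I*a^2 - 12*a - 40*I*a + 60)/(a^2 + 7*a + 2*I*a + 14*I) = (a^2 + a*(-5 + 6*I) - 30*I)/(a + 7)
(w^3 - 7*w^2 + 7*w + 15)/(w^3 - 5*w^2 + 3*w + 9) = (w - 5)/(w - 3)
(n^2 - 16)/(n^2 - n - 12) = (n + 4)/(n + 3)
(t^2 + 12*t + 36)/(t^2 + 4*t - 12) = (t + 6)/(t - 2)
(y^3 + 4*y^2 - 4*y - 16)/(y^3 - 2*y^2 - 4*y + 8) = (y + 4)/(y - 2)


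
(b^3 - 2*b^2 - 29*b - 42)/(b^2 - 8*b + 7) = (b^2 + 5*b + 6)/(b - 1)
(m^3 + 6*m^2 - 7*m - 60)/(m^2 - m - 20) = (m^2 + 2*m - 15)/(m - 5)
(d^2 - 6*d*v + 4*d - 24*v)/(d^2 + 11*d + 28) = (d - 6*v)/(d + 7)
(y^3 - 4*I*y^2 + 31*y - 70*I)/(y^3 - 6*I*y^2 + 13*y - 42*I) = (y + 5*I)/(y + 3*I)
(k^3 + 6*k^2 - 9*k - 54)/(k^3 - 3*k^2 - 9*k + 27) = (k + 6)/(k - 3)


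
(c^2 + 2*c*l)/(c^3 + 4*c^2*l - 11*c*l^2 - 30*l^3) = c/(c^2 + 2*c*l - 15*l^2)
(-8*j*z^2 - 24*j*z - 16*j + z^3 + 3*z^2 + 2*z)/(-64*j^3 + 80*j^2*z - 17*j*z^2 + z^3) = (z^2 + 3*z + 2)/(8*j^2 - 9*j*z + z^2)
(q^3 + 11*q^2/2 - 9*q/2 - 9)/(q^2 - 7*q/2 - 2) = (-2*q^3 - 11*q^2 + 9*q + 18)/(-2*q^2 + 7*q + 4)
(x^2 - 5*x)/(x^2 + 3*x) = (x - 5)/(x + 3)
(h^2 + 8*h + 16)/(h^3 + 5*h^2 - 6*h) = (h^2 + 8*h + 16)/(h*(h^2 + 5*h - 6))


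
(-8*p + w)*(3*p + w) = -24*p^2 - 5*p*w + w^2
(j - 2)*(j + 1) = j^2 - j - 2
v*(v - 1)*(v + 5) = v^3 + 4*v^2 - 5*v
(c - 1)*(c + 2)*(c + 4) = c^3 + 5*c^2 + 2*c - 8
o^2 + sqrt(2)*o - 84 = (o - 6*sqrt(2))*(o + 7*sqrt(2))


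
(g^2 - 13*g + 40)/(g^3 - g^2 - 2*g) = (-g^2 + 13*g - 40)/(g*(-g^2 + g + 2))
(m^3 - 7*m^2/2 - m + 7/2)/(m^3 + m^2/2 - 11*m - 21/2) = (m - 1)/(m + 3)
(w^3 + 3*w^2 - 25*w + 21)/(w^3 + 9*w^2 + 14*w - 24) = (w^2 + 4*w - 21)/(w^2 + 10*w + 24)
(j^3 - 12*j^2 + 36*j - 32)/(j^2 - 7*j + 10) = (j^2 - 10*j + 16)/(j - 5)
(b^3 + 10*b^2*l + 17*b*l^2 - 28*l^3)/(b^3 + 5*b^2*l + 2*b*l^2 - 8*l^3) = (b + 7*l)/(b + 2*l)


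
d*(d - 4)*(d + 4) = d^3 - 16*d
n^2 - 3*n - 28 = (n - 7)*(n + 4)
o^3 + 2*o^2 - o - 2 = (o - 1)*(o + 1)*(o + 2)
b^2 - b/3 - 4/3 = (b - 4/3)*(b + 1)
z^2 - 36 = (z - 6)*(z + 6)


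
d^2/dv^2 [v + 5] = 0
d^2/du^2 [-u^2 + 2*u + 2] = -2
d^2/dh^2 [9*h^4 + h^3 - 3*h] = 6*h*(18*h + 1)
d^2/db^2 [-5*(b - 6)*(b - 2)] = -10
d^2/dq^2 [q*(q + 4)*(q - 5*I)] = 6*q + 8 - 10*I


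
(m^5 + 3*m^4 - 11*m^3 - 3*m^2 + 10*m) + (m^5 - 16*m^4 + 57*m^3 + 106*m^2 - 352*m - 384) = 2*m^5 - 13*m^4 + 46*m^3 + 103*m^2 - 342*m - 384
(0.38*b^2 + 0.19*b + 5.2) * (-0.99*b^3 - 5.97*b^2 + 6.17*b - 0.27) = -0.3762*b^5 - 2.4567*b^4 - 3.9377*b^3 - 29.9743*b^2 + 32.0327*b - 1.404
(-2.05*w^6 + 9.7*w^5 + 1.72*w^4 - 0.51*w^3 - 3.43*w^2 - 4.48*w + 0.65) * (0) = 0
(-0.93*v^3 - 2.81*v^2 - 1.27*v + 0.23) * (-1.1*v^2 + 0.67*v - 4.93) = 1.023*v^5 + 2.4679*v^4 + 4.0992*v^3 + 12.7494*v^2 + 6.4152*v - 1.1339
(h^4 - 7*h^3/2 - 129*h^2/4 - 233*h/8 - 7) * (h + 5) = h^5 + 3*h^4/2 - 199*h^3/4 - 1523*h^2/8 - 1221*h/8 - 35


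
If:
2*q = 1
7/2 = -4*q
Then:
No Solution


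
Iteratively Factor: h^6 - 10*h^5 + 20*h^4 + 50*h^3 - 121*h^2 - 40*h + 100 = (h + 2)*(h^5 - 12*h^4 + 44*h^3 - 38*h^2 - 45*h + 50) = (h - 1)*(h + 2)*(h^4 - 11*h^3 + 33*h^2 - 5*h - 50) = (h - 2)*(h - 1)*(h + 2)*(h^3 - 9*h^2 + 15*h + 25) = (h - 5)*(h - 2)*(h - 1)*(h + 2)*(h^2 - 4*h - 5) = (h - 5)^2*(h - 2)*(h - 1)*(h + 2)*(h + 1)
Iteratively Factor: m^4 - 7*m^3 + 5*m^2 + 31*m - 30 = (m + 2)*(m^3 - 9*m^2 + 23*m - 15) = (m - 3)*(m + 2)*(m^2 - 6*m + 5) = (m - 5)*(m - 3)*(m + 2)*(m - 1)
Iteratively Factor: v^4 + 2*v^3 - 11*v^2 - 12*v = (v + 4)*(v^3 - 2*v^2 - 3*v) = (v + 1)*(v + 4)*(v^2 - 3*v) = (v - 3)*(v + 1)*(v + 4)*(v)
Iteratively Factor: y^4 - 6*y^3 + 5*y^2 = (y - 5)*(y^3 - y^2) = y*(y - 5)*(y^2 - y) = y*(y - 5)*(y - 1)*(y)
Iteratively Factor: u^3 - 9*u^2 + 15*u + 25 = (u - 5)*(u^2 - 4*u - 5) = (u - 5)*(u + 1)*(u - 5)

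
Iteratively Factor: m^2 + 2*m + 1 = (m + 1)*(m + 1)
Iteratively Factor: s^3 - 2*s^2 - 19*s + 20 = (s - 5)*(s^2 + 3*s - 4) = (s - 5)*(s + 4)*(s - 1)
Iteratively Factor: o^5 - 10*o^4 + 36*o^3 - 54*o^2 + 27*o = (o - 3)*(o^4 - 7*o^3 + 15*o^2 - 9*o) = (o - 3)^2*(o^3 - 4*o^2 + 3*o) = (o - 3)^3*(o^2 - o) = (o - 3)^3*(o - 1)*(o)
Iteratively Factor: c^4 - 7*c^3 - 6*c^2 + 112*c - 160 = (c - 4)*(c^3 - 3*c^2 - 18*c + 40) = (c - 4)*(c + 4)*(c^2 - 7*c + 10) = (c - 5)*(c - 4)*(c + 4)*(c - 2)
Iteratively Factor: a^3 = (a)*(a^2) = a^2*(a)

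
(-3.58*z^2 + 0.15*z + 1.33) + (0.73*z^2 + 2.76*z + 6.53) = -2.85*z^2 + 2.91*z + 7.86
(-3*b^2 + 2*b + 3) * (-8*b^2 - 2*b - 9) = 24*b^4 - 10*b^3 - b^2 - 24*b - 27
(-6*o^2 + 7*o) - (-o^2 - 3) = -5*o^2 + 7*o + 3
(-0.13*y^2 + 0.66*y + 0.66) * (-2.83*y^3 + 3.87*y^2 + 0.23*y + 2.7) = 0.3679*y^5 - 2.3709*y^4 + 0.6565*y^3 + 2.355*y^2 + 1.9338*y + 1.782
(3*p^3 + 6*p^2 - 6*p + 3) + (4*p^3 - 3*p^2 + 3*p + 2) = 7*p^3 + 3*p^2 - 3*p + 5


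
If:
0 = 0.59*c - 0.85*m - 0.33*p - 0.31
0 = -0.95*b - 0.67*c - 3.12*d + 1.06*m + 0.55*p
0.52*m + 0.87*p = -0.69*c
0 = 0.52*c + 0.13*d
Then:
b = 1.97615936179865 - 8.24977051382514*p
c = 0.180454494570693 - 0.63573267659241*p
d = 2.54293070636964*p - 0.721817978282772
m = -0.829508563752379*p - 0.239449233180343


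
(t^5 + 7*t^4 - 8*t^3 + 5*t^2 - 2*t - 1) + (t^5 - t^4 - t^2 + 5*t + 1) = 2*t^5 + 6*t^4 - 8*t^3 + 4*t^2 + 3*t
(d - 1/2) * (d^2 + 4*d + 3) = d^3 + 7*d^2/2 + d - 3/2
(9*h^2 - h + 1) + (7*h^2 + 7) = 16*h^2 - h + 8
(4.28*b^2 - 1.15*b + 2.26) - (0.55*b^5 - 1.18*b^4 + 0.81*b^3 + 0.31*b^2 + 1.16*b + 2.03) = -0.55*b^5 + 1.18*b^4 - 0.81*b^3 + 3.97*b^2 - 2.31*b + 0.23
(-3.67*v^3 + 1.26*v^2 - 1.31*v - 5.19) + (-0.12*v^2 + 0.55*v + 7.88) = -3.67*v^3 + 1.14*v^2 - 0.76*v + 2.69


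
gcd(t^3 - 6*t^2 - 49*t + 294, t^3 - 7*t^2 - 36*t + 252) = t^2 - 13*t + 42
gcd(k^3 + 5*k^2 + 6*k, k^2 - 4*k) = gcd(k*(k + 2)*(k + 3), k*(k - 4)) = k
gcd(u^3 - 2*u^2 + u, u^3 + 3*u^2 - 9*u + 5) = u^2 - 2*u + 1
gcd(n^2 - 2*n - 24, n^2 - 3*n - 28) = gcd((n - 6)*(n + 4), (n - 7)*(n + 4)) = n + 4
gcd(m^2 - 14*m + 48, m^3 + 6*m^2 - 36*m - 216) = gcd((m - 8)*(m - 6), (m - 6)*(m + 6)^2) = m - 6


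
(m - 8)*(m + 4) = m^2 - 4*m - 32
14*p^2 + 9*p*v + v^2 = (2*p + v)*(7*p + v)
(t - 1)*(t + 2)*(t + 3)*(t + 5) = t^4 + 9*t^3 + 21*t^2 - t - 30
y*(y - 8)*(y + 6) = y^3 - 2*y^2 - 48*y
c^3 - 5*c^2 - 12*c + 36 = (c - 6)*(c - 2)*(c + 3)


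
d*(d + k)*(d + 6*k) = d^3 + 7*d^2*k + 6*d*k^2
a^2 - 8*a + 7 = (a - 7)*(a - 1)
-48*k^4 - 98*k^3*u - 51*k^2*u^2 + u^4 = (-8*k + u)*(k + u)^2*(6*k + u)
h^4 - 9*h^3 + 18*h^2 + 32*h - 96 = (h - 4)^2*(h - 3)*(h + 2)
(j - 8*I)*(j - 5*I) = j^2 - 13*I*j - 40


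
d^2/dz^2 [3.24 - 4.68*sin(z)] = 4.68*sin(z)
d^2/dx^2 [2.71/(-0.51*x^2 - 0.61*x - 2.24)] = (1.409742*x^2 + 1.686162*x - 2.71*(1.02*x + 0.61)*(2.04*x + 1.22) + 6.191808)/(0.51*x^2 + 0.61*x + 2.24)^3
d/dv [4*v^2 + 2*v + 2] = 8*v + 2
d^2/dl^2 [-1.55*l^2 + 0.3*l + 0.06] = -3.10000000000000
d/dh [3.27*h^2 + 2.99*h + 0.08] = 6.54*h + 2.99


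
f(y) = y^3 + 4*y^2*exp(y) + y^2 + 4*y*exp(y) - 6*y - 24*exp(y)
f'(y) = 4*y^2*exp(y) + 3*y^2 + 12*y*exp(y) + 2*y - 20*exp(y) - 6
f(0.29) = -31.71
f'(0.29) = -26.80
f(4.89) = 12237.99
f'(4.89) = 17934.96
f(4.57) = 7601.93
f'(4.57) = 11494.65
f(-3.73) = -15.20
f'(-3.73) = 28.06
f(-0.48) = -12.47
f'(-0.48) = -21.64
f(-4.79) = -57.81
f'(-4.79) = 53.37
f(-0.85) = -5.27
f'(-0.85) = -17.21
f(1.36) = -47.28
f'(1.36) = 16.76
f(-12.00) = -1512.00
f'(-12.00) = 402.00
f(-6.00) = -143.76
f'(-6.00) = 90.13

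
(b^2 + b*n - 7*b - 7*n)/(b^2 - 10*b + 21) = (b + n)/(b - 3)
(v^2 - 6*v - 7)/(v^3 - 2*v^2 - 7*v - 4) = (v - 7)/(v^2 - 3*v - 4)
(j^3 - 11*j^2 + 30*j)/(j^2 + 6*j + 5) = j*(j^2 - 11*j + 30)/(j^2 + 6*j + 5)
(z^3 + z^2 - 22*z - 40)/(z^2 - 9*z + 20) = (z^2 + 6*z + 8)/(z - 4)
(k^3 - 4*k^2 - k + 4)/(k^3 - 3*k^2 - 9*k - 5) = (k^2 - 5*k + 4)/(k^2 - 4*k - 5)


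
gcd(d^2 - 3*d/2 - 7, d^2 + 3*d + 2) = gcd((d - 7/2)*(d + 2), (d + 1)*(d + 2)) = d + 2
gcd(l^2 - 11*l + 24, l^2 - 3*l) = l - 3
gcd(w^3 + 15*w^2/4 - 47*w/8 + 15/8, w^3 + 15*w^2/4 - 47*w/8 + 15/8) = w^3 + 15*w^2/4 - 47*w/8 + 15/8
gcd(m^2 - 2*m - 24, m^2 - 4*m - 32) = m + 4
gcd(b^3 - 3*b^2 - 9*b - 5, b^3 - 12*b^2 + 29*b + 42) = b + 1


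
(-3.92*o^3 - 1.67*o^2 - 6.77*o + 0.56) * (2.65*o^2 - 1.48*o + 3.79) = -10.388*o^5 + 1.3761*o^4 - 30.3257*o^3 + 5.1743*o^2 - 26.4871*o + 2.1224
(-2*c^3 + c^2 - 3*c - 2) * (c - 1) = -2*c^4 + 3*c^3 - 4*c^2 + c + 2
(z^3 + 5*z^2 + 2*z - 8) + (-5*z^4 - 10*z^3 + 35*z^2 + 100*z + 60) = -5*z^4 - 9*z^3 + 40*z^2 + 102*z + 52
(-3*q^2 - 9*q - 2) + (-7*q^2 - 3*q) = -10*q^2 - 12*q - 2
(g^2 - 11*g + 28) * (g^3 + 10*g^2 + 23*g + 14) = g^5 - g^4 - 59*g^3 + 41*g^2 + 490*g + 392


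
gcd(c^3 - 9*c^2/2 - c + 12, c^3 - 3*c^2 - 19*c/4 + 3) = c^2 - 5*c/2 - 6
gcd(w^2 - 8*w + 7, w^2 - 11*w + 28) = w - 7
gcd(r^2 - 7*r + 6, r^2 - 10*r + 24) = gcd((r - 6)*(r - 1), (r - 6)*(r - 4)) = r - 6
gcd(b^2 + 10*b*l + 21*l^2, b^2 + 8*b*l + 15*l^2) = b + 3*l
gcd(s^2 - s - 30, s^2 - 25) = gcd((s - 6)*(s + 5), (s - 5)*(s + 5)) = s + 5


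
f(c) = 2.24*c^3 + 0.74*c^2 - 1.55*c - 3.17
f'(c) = 6.72*c^2 + 1.48*c - 1.55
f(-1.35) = -5.24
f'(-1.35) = 8.70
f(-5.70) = -385.12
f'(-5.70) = 208.35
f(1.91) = 12.18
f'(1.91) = 25.79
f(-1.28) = -4.67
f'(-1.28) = 7.57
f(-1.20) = -4.12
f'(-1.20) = 6.35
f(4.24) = 174.31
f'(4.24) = 125.53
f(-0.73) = -2.52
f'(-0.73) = 0.95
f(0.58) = -3.38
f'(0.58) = 1.57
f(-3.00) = -52.34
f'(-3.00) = 54.49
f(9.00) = 1675.78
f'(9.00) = 556.09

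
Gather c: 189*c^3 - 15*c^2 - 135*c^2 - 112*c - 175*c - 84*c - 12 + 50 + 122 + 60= 189*c^3 - 150*c^2 - 371*c + 220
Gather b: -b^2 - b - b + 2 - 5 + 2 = -b^2 - 2*b - 1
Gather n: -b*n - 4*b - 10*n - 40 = -4*b + n*(-b - 10) - 40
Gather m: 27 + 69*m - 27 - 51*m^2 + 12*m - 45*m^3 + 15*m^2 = -45*m^3 - 36*m^2 + 81*m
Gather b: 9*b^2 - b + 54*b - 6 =9*b^2 + 53*b - 6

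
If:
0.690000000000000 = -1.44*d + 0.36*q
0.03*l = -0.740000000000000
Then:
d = 0.25*q - 0.479166666666667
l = -24.67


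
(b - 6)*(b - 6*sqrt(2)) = b^2 - 6*sqrt(2)*b - 6*b + 36*sqrt(2)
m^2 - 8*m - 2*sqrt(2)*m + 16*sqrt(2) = (m - 8)*(m - 2*sqrt(2))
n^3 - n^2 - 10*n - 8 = (n - 4)*(n + 1)*(n + 2)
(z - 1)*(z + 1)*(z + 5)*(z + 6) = z^4 + 11*z^3 + 29*z^2 - 11*z - 30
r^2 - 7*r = r*(r - 7)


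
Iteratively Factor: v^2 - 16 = (v - 4)*(v + 4)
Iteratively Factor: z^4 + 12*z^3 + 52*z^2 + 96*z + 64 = (z + 4)*(z^3 + 8*z^2 + 20*z + 16) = (z + 2)*(z + 4)*(z^2 + 6*z + 8) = (z + 2)^2*(z + 4)*(z + 4)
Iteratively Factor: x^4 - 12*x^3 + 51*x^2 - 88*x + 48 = (x - 4)*(x^3 - 8*x^2 + 19*x - 12) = (x - 4)^2*(x^2 - 4*x + 3) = (x - 4)^2*(x - 1)*(x - 3)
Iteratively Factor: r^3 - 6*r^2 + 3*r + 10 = (r + 1)*(r^2 - 7*r + 10) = (r - 2)*(r + 1)*(r - 5)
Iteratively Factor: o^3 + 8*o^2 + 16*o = (o + 4)*(o^2 + 4*o) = (o + 4)^2*(o)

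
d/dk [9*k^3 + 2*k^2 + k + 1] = 27*k^2 + 4*k + 1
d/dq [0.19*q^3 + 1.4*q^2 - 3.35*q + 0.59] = 0.57*q^2 + 2.8*q - 3.35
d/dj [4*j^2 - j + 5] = 8*j - 1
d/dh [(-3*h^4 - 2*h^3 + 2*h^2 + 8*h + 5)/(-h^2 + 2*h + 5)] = 2*(3*h^5 - 8*h^4 - 34*h^3 - 9*h^2 + 15*h + 15)/(h^4 - 4*h^3 - 6*h^2 + 20*h + 25)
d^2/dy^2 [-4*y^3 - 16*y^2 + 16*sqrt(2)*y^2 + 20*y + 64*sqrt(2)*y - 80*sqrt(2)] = -24*y - 32 + 32*sqrt(2)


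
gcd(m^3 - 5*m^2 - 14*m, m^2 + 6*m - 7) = 1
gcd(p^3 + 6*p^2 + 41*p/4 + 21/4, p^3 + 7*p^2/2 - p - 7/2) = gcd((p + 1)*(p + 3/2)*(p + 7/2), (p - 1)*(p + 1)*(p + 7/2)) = p^2 + 9*p/2 + 7/2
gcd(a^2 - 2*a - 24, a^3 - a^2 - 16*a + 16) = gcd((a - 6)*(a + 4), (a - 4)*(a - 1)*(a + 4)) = a + 4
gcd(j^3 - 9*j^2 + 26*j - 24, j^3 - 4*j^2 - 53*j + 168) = j - 3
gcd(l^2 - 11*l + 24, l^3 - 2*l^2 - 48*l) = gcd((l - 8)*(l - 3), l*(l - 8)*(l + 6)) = l - 8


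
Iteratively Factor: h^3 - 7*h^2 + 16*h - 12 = (h - 3)*(h^2 - 4*h + 4) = (h - 3)*(h - 2)*(h - 2)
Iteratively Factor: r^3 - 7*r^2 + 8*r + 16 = (r + 1)*(r^2 - 8*r + 16) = (r - 4)*(r + 1)*(r - 4)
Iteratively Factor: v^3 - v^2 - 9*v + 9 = (v + 3)*(v^2 - 4*v + 3) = (v - 1)*(v + 3)*(v - 3)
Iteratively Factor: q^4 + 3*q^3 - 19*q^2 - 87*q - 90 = (q - 5)*(q^3 + 8*q^2 + 21*q + 18) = (q - 5)*(q + 2)*(q^2 + 6*q + 9) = (q - 5)*(q + 2)*(q + 3)*(q + 3)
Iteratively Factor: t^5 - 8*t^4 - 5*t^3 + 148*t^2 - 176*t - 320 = (t + 4)*(t^4 - 12*t^3 + 43*t^2 - 24*t - 80) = (t + 1)*(t + 4)*(t^3 - 13*t^2 + 56*t - 80) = (t - 4)*(t + 1)*(t + 4)*(t^2 - 9*t + 20) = (t - 5)*(t - 4)*(t + 1)*(t + 4)*(t - 4)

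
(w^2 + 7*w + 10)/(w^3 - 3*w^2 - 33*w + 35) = (w + 2)/(w^2 - 8*w + 7)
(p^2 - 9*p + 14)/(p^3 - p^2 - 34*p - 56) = (p - 2)/(p^2 + 6*p + 8)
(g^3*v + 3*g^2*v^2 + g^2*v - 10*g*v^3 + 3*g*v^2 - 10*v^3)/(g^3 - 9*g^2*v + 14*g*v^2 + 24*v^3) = v*(g^3 + 3*g^2*v + g^2 - 10*g*v^2 + 3*g*v - 10*v^2)/(g^3 - 9*g^2*v + 14*g*v^2 + 24*v^3)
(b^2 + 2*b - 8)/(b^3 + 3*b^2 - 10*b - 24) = (b - 2)/(b^2 - b - 6)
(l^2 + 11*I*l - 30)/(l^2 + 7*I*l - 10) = (l + 6*I)/(l + 2*I)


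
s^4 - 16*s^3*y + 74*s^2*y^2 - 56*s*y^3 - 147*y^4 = (s - 7*y)^2*(s - 3*y)*(s + y)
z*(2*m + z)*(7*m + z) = 14*m^2*z + 9*m*z^2 + z^3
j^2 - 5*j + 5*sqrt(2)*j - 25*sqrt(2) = (j - 5)*(j + 5*sqrt(2))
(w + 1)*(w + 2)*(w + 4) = w^3 + 7*w^2 + 14*w + 8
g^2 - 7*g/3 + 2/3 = (g - 2)*(g - 1/3)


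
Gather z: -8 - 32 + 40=0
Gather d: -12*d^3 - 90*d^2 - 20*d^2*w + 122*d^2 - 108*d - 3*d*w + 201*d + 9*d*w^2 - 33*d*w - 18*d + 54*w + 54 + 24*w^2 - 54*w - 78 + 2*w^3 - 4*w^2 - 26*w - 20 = -12*d^3 + d^2*(32 - 20*w) + d*(9*w^2 - 36*w + 75) + 2*w^3 + 20*w^2 - 26*w - 44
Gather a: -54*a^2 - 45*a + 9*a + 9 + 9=-54*a^2 - 36*a + 18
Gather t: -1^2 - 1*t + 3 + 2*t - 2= t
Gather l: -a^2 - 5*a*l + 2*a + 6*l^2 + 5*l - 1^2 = -a^2 + 2*a + 6*l^2 + l*(5 - 5*a) - 1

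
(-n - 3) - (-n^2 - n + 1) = n^2 - 4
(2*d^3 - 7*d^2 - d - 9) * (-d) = -2*d^4 + 7*d^3 + d^2 + 9*d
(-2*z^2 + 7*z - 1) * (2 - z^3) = 2*z^5 - 7*z^4 + z^3 - 4*z^2 + 14*z - 2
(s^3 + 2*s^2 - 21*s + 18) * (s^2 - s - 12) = s^5 + s^4 - 35*s^3 + 15*s^2 + 234*s - 216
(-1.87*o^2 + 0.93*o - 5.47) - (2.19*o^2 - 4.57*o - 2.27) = -4.06*o^2 + 5.5*o - 3.2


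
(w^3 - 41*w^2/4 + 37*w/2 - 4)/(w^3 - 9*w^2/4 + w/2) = (w - 8)/w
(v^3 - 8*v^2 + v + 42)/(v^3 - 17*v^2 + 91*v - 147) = (v + 2)/(v - 7)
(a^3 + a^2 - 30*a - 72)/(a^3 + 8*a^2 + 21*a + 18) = (a^2 - 2*a - 24)/(a^2 + 5*a + 6)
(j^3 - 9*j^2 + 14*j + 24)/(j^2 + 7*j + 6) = (j^2 - 10*j + 24)/(j + 6)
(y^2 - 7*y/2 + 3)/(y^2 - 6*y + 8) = (y - 3/2)/(y - 4)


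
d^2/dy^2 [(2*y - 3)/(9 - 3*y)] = -2/(y - 3)^3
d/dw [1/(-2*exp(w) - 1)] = 2*exp(w)/(2*exp(w) + 1)^2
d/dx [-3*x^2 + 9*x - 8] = 9 - 6*x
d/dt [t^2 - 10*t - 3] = 2*t - 10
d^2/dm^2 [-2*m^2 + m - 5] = -4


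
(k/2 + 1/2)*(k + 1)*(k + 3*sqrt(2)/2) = k^3/2 + k^2 + 3*sqrt(2)*k^2/4 + k/2 + 3*sqrt(2)*k/2 + 3*sqrt(2)/4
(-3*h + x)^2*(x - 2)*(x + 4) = 9*h^2*x^2 + 18*h^2*x - 72*h^2 - 6*h*x^3 - 12*h*x^2 + 48*h*x + x^4 + 2*x^3 - 8*x^2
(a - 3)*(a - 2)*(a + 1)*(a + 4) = a^4 - 15*a^2 + 10*a + 24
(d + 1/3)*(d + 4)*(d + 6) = d^3 + 31*d^2/3 + 82*d/3 + 8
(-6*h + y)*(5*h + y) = -30*h^2 - h*y + y^2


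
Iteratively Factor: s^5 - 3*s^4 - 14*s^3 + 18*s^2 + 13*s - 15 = (s - 1)*(s^4 - 2*s^3 - 16*s^2 + 2*s + 15) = (s - 1)*(s + 3)*(s^3 - 5*s^2 - s + 5) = (s - 5)*(s - 1)*(s + 3)*(s^2 - 1) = (s - 5)*(s - 1)^2*(s + 3)*(s + 1)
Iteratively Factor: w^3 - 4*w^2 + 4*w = (w)*(w^2 - 4*w + 4) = w*(w - 2)*(w - 2)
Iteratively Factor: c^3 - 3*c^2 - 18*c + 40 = (c - 2)*(c^2 - c - 20) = (c - 5)*(c - 2)*(c + 4)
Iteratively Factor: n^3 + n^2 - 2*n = (n + 2)*(n^2 - n) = (n - 1)*(n + 2)*(n)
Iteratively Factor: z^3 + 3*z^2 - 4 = (z + 2)*(z^2 + z - 2) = (z + 2)^2*(z - 1)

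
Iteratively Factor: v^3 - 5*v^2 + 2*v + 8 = (v - 2)*(v^2 - 3*v - 4) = (v - 4)*(v - 2)*(v + 1)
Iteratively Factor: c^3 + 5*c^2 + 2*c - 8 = (c + 4)*(c^2 + c - 2) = (c - 1)*(c + 4)*(c + 2)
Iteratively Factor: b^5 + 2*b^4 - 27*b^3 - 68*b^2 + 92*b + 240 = (b + 3)*(b^4 - b^3 - 24*b^2 + 4*b + 80) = (b + 3)*(b + 4)*(b^3 - 5*b^2 - 4*b + 20) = (b + 2)*(b + 3)*(b + 4)*(b^2 - 7*b + 10) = (b - 5)*(b + 2)*(b + 3)*(b + 4)*(b - 2)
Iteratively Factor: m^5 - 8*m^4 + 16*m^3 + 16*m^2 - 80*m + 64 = (m - 2)*(m^4 - 6*m^3 + 4*m^2 + 24*m - 32) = (m - 2)^2*(m^3 - 4*m^2 - 4*m + 16) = (m - 2)^2*(m + 2)*(m^2 - 6*m + 8) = (m - 2)^3*(m + 2)*(m - 4)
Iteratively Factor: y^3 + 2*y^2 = (y)*(y^2 + 2*y) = y*(y + 2)*(y)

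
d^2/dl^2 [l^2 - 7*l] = 2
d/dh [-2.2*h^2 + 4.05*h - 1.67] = 4.05 - 4.4*h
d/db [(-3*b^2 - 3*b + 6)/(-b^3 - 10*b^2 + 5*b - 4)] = 3*(-b^4 - 2*b^3 - 9*b^2 + 48*b - 6)/(b^6 + 20*b^5 + 90*b^4 - 92*b^3 + 105*b^2 - 40*b + 16)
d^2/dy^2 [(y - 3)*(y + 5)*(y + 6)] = 6*y + 16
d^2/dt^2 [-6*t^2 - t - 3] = -12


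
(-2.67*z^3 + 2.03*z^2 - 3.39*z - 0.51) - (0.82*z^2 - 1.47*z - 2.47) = -2.67*z^3 + 1.21*z^2 - 1.92*z + 1.96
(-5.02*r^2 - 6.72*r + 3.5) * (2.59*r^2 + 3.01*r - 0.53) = -13.0018*r^4 - 32.515*r^3 - 8.5016*r^2 + 14.0966*r - 1.855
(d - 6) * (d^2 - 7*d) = d^3 - 13*d^2 + 42*d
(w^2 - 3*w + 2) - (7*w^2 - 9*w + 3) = -6*w^2 + 6*w - 1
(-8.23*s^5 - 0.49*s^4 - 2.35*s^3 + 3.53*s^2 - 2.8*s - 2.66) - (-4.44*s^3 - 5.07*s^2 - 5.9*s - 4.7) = -8.23*s^5 - 0.49*s^4 + 2.09*s^3 + 8.6*s^2 + 3.1*s + 2.04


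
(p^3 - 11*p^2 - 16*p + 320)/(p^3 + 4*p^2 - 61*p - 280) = (p - 8)/(p + 7)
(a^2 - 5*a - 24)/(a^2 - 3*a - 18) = (a - 8)/(a - 6)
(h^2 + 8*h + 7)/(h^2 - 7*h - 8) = (h + 7)/(h - 8)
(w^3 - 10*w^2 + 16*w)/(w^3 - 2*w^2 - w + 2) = w*(w - 8)/(w^2 - 1)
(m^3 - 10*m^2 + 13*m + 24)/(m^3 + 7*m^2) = (m^3 - 10*m^2 + 13*m + 24)/(m^2*(m + 7))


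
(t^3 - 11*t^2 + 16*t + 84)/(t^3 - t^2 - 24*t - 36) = (t - 7)/(t + 3)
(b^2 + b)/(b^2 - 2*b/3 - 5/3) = 3*b/(3*b - 5)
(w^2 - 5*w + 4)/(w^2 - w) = (w - 4)/w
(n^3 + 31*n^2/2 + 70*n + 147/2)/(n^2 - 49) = (2*n^2 + 17*n + 21)/(2*(n - 7))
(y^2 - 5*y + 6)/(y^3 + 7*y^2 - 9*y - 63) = (y - 2)/(y^2 + 10*y + 21)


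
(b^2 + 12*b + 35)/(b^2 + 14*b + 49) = (b + 5)/(b + 7)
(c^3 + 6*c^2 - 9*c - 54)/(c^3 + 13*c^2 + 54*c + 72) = (c - 3)/(c + 4)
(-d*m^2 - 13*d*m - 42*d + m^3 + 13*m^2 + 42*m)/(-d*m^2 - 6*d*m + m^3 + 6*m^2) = (m + 7)/m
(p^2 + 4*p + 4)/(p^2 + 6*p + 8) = (p + 2)/(p + 4)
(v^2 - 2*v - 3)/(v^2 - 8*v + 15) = (v + 1)/(v - 5)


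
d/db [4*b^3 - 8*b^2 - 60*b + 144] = 12*b^2 - 16*b - 60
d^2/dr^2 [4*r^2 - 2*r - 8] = 8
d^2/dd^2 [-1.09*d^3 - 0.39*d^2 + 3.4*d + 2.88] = -6.54*d - 0.78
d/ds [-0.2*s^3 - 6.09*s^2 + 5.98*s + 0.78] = -0.6*s^2 - 12.18*s + 5.98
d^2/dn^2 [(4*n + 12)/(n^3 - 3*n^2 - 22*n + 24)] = 8*((n + 3)*(-3*n^2 + 6*n + 22)^2 + (-3*n^2 + 6*n - 3*(n - 1)*(n + 3) + 22)*(n^3 - 3*n^2 - 22*n + 24))/(n^3 - 3*n^2 - 22*n + 24)^3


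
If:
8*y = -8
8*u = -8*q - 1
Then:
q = -u - 1/8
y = -1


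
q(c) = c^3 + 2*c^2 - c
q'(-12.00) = 383.00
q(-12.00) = -1428.00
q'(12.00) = 479.00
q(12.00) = 2004.00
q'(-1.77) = 1.32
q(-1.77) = 2.49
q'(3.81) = 57.79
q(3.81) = 80.53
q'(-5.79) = 76.41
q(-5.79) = -121.27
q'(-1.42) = -0.63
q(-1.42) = 2.59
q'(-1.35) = -0.93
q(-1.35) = 2.53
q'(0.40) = 1.08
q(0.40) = -0.02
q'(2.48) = 27.37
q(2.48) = 25.07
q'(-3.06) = 14.85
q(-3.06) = -6.87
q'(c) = 3*c^2 + 4*c - 1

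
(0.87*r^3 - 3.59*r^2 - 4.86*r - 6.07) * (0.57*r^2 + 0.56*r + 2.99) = 0.4959*r^5 - 1.5591*r^4 - 2.1793*r^3 - 16.9156*r^2 - 17.9306*r - 18.1493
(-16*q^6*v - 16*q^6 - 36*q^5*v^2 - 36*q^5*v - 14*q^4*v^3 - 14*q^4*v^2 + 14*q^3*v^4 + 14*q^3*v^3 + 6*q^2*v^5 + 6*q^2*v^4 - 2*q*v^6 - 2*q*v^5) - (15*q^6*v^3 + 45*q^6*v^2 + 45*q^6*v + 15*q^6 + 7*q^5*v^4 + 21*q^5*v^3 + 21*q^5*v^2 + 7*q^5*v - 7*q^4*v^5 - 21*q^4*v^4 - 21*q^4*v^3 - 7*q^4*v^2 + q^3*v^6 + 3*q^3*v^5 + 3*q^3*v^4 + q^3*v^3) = -15*q^6*v^3 - 45*q^6*v^2 - 61*q^6*v - 31*q^6 - 7*q^5*v^4 - 21*q^5*v^3 - 57*q^5*v^2 - 43*q^5*v + 7*q^4*v^5 + 21*q^4*v^4 + 7*q^4*v^3 - 7*q^4*v^2 - q^3*v^6 - 3*q^3*v^5 + 11*q^3*v^4 + 13*q^3*v^3 + 6*q^2*v^5 + 6*q^2*v^4 - 2*q*v^6 - 2*q*v^5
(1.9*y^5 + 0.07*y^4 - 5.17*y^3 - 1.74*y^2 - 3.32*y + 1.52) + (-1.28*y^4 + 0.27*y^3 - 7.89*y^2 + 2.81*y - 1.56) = 1.9*y^5 - 1.21*y^4 - 4.9*y^3 - 9.63*y^2 - 0.51*y - 0.04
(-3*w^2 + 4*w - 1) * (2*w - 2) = -6*w^3 + 14*w^2 - 10*w + 2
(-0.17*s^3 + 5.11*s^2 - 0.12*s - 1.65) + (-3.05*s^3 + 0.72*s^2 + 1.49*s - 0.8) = -3.22*s^3 + 5.83*s^2 + 1.37*s - 2.45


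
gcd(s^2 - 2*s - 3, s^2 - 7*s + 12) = s - 3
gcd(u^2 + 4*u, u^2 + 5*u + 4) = u + 4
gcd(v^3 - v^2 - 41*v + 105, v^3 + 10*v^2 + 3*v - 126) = v^2 + 4*v - 21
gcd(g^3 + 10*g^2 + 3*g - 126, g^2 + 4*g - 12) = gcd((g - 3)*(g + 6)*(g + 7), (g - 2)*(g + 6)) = g + 6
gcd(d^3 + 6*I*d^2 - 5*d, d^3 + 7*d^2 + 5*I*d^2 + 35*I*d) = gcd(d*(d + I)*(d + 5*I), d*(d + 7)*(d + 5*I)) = d^2 + 5*I*d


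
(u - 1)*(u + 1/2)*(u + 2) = u^3 + 3*u^2/2 - 3*u/2 - 1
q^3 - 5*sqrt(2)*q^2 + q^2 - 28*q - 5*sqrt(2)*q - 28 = (q + 1)*(q - 7*sqrt(2))*(q + 2*sqrt(2))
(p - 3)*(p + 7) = p^2 + 4*p - 21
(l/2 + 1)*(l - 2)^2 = l^3/2 - l^2 - 2*l + 4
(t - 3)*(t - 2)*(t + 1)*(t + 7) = t^4 + 3*t^3 - 27*t^2 + 13*t + 42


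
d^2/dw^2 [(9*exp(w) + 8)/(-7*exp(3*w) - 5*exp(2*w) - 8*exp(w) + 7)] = (-1764*exp(6*w) - 4473*exp(5*w) - 1289*exp(4*w) - 7069*exp(3*w) - 6378*exp(2*w) - 2136*exp(w) - 889)*exp(w)/(343*exp(9*w) + 735*exp(8*w) + 1701*exp(7*w) + 776*exp(6*w) + 474*exp(5*w) - 1917*exp(4*w) - 139*exp(3*w) - 609*exp(2*w) + 1176*exp(w) - 343)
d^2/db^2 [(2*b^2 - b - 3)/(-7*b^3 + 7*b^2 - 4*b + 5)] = 2*(-98*b^6 + 147*b^5 + 903*b^4 - 1701*b^3 + 1113*b^2 - 42*b - 87)/(343*b^9 - 1029*b^8 + 1617*b^7 - 2254*b^6 + 2394*b^5 - 1911*b^4 + 1429*b^3 - 765*b^2 + 300*b - 125)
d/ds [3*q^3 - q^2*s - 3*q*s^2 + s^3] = -q^2 - 6*q*s + 3*s^2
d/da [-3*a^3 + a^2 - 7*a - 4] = -9*a^2 + 2*a - 7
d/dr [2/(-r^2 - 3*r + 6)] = 2*(2*r + 3)/(r^2 + 3*r - 6)^2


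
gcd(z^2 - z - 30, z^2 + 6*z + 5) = z + 5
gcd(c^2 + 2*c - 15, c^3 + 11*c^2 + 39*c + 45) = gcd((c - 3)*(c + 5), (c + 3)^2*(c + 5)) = c + 5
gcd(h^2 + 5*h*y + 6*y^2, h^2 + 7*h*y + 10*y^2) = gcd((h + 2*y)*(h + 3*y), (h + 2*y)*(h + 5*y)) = h + 2*y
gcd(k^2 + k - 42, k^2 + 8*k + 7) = k + 7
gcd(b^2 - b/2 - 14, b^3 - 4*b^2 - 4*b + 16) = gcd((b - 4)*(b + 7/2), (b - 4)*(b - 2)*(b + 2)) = b - 4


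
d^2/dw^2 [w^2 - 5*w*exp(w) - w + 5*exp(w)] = -5*w*exp(w) - 5*exp(w) + 2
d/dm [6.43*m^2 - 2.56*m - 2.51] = 12.86*m - 2.56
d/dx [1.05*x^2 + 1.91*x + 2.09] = 2.1*x + 1.91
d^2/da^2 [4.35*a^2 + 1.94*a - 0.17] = 8.70000000000000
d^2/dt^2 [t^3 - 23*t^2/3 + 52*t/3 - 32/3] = 6*t - 46/3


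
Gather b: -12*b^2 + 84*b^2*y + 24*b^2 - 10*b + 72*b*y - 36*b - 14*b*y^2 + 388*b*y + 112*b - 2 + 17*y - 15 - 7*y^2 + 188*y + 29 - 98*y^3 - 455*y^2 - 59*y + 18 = b^2*(84*y + 12) + b*(-14*y^2 + 460*y + 66) - 98*y^3 - 462*y^2 + 146*y + 30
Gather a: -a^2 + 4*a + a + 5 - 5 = -a^2 + 5*a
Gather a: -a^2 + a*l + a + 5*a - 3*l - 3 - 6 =-a^2 + a*(l + 6) - 3*l - 9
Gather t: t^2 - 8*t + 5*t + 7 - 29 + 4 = t^2 - 3*t - 18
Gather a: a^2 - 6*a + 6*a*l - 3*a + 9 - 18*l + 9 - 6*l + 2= a^2 + a*(6*l - 9) - 24*l + 20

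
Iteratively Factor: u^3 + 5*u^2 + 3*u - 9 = (u + 3)*(u^2 + 2*u - 3) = (u - 1)*(u + 3)*(u + 3)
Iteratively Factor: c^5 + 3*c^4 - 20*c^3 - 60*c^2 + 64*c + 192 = (c + 2)*(c^4 + c^3 - 22*c^2 - 16*c + 96) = (c + 2)*(c + 4)*(c^3 - 3*c^2 - 10*c + 24) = (c - 4)*(c + 2)*(c + 4)*(c^2 + c - 6) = (c - 4)*(c - 2)*(c + 2)*(c + 4)*(c + 3)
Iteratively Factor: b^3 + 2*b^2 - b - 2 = (b + 2)*(b^2 - 1) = (b + 1)*(b + 2)*(b - 1)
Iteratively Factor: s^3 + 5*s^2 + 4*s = (s + 1)*(s^2 + 4*s) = s*(s + 1)*(s + 4)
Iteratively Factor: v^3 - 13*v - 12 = (v + 1)*(v^2 - v - 12) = (v - 4)*(v + 1)*(v + 3)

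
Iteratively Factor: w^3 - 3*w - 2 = (w - 2)*(w^2 + 2*w + 1) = (w - 2)*(w + 1)*(w + 1)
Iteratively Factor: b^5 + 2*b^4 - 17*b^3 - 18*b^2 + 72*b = (b + 4)*(b^4 - 2*b^3 - 9*b^2 + 18*b) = (b - 2)*(b + 4)*(b^3 - 9*b) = (b - 3)*(b - 2)*(b + 4)*(b^2 + 3*b) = (b - 3)*(b - 2)*(b + 3)*(b + 4)*(b)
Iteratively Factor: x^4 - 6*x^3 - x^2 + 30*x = (x - 5)*(x^3 - x^2 - 6*x) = x*(x - 5)*(x^2 - x - 6) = x*(x - 5)*(x - 3)*(x + 2)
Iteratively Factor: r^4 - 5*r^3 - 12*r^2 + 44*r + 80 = (r + 2)*(r^3 - 7*r^2 + 2*r + 40) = (r - 5)*(r + 2)*(r^2 - 2*r - 8) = (r - 5)*(r + 2)^2*(r - 4)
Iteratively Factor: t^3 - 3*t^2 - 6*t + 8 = (t - 4)*(t^2 + t - 2) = (t - 4)*(t - 1)*(t + 2)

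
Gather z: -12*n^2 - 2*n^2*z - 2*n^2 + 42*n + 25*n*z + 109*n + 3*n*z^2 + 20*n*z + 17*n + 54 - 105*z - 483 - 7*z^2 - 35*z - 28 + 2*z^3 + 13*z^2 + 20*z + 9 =-14*n^2 + 168*n + 2*z^3 + z^2*(3*n + 6) + z*(-2*n^2 + 45*n - 120) - 448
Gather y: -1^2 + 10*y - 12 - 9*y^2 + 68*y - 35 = -9*y^2 + 78*y - 48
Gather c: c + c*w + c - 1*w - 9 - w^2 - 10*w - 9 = c*(w + 2) - w^2 - 11*w - 18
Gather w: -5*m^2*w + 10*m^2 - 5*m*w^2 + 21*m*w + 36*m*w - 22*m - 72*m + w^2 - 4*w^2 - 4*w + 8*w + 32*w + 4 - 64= 10*m^2 - 94*m + w^2*(-5*m - 3) + w*(-5*m^2 + 57*m + 36) - 60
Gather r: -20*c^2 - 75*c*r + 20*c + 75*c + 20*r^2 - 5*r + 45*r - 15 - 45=-20*c^2 + 95*c + 20*r^2 + r*(40 - 75*c) - 60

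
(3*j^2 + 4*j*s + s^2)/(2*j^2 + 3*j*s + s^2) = (3*j + s)/(2*j + s)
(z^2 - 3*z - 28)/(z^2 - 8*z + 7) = (z + 4)/(z - 1)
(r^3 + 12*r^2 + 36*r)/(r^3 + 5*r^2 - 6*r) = (r + 6)/(r - 1)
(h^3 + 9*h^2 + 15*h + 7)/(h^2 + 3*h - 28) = (h^2 + 2*h + 1)/(h - 4)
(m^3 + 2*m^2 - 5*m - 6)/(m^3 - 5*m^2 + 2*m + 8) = (m + 3)/(m - 4)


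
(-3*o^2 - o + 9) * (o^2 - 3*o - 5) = -3*o^4 + 8*o^3 + 27*o^2 - 22*o - 45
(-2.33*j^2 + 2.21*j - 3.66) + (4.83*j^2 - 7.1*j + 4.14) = 2.5*j^2 - 4.89*j + 0.48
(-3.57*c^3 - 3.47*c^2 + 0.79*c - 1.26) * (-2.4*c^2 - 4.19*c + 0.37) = 8.568*c^5 + 23.2863*c^4 + 11.3224*c^3 - 1.57*c^2 + 5.5717*c - 0.4662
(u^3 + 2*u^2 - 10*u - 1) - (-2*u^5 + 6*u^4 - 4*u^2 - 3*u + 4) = 2*u^5 - 6*u^4 + u^3 + 6*u^2 - 7*u - 5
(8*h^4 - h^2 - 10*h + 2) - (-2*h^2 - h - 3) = 8*h^4 + h^2 - 9*h + 5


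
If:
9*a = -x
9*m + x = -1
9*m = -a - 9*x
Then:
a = -1/71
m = -80/639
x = 9/71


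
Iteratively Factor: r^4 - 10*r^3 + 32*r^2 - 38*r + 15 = (r - 1)*(r^3 - 9*r^2 + 23*r - 15) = (r - 1)^2*(r^2 - 8*r + 15) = (r - 3)*(r - 1)^2*(r - 5)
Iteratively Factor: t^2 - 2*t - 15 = (t - 5)*(t + 3)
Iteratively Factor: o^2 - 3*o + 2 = (o - 1)*(o - 2)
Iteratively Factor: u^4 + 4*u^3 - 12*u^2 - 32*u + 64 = (u - 2)*(u^3 + 6*u^2 - 32) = (u - 2)*(u + 4)*(u^2 + 2*u - 8) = (u - 2)*(u + 4)^2*(u - 2)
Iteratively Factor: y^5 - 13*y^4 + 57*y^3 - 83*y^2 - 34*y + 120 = (y - 3)*(y^4 - 10*y^3 + 27*y^2 - 2*y - 40) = (y - 3)*(y - 2)*(y^3 - 8*y^2 + 11*y + 20) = (y - 3)*(y - 2)*(y + 1)*(y^2 - 9*y + 20) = (y - 4)*(y - 3)*(y - 2)*(y + 1)*(y - 5)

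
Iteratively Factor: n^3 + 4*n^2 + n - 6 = (n + 2)*(n^2 + 2*n - 3) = (n - 1)*(n + 2)*(n + 3)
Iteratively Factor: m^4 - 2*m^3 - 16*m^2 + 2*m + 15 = (m + 3)*(m^3 - 5*m^2 - m + 5) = (m - 1)*(m + 3)*(m^2 - 4*m - 5) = (m - 5)*(m - 1)*(m + 3)*(m + 1)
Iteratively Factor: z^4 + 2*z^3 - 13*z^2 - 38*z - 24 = (z + 2)*(z^3 - 13*z - 12) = (z + 1)*(z + 2)*(z^2 - z - 12) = (z + 1)*(z + 2)*(z + 3)*(z - 4)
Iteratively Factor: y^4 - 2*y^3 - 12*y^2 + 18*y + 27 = (y - 3)*(y^3 + y^2 - 9*y - 9) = (y - 3)*(y + 1)*(y^2 - 9) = (y - 3)^2*(y + 1)*(y + 3)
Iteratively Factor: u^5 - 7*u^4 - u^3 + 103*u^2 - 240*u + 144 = (u - 1)*(u^4 - 6*u^3 - 7*u^2 + 96*u - 144) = (u - 1)*(u + 4)*(u^3 - 10*u^2 + 33*u - 36) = (u - 4)*(u - 1)*(u + 4)*(u^2 - 6*u + 9) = (u - 4)*(u - 3)*(u - 1)*(u + 4)*(u - 3)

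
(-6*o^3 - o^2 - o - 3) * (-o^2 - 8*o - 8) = 6*o^5 + 49*o^4 + 57*o^3 + 19*o^2 + 32*o + 24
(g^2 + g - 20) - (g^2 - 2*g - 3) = 3*g - 17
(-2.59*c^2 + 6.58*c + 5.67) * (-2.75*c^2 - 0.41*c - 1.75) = 7.1225*c^4 - 17.0331*c^3 - 13.7578*c^2 - 13.8397*c - 9.9225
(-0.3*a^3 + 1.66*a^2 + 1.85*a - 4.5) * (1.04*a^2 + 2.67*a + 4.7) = -0.312*a^5 + 0.9254*a^4 + 4.9462*a^3 + 8.0615*a^2 - 3.32*a - 21.15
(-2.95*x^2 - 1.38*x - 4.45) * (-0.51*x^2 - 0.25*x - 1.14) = 1.5045*x^4 + 1.4413*x^3 + 5.9775*x^2 + 2.6857*x + 5.073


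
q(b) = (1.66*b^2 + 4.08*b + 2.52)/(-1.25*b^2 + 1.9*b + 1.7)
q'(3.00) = 7.57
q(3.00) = -7.71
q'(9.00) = 0.11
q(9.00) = -2.11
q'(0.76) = 2.73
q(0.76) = 2.72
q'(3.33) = 3.92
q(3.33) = -5.92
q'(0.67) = 2.38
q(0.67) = 2.49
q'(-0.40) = -2.39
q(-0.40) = 1.56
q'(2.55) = 34.42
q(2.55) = -14.98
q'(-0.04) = 0.64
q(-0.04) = 1.45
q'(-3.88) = 0.13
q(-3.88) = -0.48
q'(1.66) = 22.51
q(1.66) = 9.84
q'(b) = (2.5*b - 1.9)*(1.66*b^2 + 4.08*b + 2.52)/(-1.25*b^2 + 1.9*b + 1.7)^2 + (3.32*b + 4.08)/(-1.25*b^2 + 1.9*b + 1.7) = (8.254*b^2 + 11.944*b + 2.148)/(1.5625*b^4 - 4.75*b^3 - 0.64*b^2 + 6.46*b + 2.89)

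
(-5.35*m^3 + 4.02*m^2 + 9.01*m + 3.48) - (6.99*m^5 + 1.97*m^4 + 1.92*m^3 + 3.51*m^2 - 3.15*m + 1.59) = -6.99*m^5 - 1.97*m^4 - 7.27*m^3 + 0.51*m^2 + 12.16*m + 1.89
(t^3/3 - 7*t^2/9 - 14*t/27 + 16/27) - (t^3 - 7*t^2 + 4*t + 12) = -2*t^3/3 + 56*t^2/9 - 122*t/27 - 308/27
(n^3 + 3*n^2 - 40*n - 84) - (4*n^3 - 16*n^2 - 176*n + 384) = -3*n^3 + 19*n^2 + 136*n - 468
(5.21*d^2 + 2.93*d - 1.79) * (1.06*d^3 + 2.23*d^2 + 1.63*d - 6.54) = 5.5226*d^5 + 14.7241*d^4 + 13.1288*d^3 - 33.2892*d^2 - 22.0799*d + 11.7066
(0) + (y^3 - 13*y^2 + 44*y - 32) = y^3 - 13*y^2 + 44*y - 32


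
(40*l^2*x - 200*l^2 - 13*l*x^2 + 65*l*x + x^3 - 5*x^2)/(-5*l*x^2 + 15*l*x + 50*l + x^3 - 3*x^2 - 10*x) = (-8*l + x)/(x + 2)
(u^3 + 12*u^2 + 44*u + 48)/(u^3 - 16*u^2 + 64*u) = (u^3 + 12*u^2 + 44*u + 48)/(u*(u^2 - 16*u + 64))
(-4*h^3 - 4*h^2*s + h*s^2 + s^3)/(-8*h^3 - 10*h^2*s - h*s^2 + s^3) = (-2*h + s)/(-4*h + s)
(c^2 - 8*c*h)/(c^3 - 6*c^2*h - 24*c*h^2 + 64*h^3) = c/(c^2 + 2*c*h - 8*h^2)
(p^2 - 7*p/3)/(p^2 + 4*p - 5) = p*(3*p - 7)/(3*(p^2 + 4*p - 5))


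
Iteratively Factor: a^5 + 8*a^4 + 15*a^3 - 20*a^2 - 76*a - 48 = (a + 4)*(a^4 + 4*a^3 - a^2 - 16*a - 12) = (a + 2)*(a + 4)*(a^3 + 2*a^2 - 5*a - 6) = (a + 2)*(a + 3)*(a + 4)*(a^2 - a - 2) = (a - 2)*(a + 2)*(a + 3)*(a + 4)*(a + 1)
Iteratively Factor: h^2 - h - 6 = (h + 2)*(h - 3)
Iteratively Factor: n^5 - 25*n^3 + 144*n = (n - 3)*(n^4 + 3*n^3 - 16*n^2 - 48*n) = (n - 3)*(n + 4)*(n^3 - n^2 - 12*n) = n*(n - 3)*(n + 4)*(n^2 - n - 12) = n*(n - 4)*(n - 3)*(n + 4)*(n + 3)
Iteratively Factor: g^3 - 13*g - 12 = (g - 4)*(g^2 + 4*g + 3) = (g - 4)*(g + 3)*(g + 1)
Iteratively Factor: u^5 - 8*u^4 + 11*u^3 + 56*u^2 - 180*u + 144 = (u - 4)*(u^4 - 4*u^3 - 5*u^2 + 36*u - 36) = (u - 4)*(u - 3)*(u^3 - u^2 - 8*u + 12) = (u - 4)*(u - 3)*(u - 2)*(u^2 + u - 6) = (u - 4)*(u - 3)*(u - 2)^2*(u + 3)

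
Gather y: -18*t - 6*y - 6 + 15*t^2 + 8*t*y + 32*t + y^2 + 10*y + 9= 15*t^2 + 14*t + y^2 + y*(8*t + 4) + 3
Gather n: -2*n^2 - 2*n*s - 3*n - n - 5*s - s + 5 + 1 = -2*n^2 + n*(-2*s - 4) - 6*s + 6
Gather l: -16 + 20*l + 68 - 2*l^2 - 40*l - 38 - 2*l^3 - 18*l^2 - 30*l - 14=-2*l^3 - 20*l^2 - 50*l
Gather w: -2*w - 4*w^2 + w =-4*w^2 - w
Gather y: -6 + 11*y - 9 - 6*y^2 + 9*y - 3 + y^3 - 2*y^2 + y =y^3 - 8*y^2 + 21*y - 18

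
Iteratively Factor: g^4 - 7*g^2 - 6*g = (g - 3)*(g^3 + 3*g^2 + 2*g) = g*(g - 3)*(g^2 + 3*g + 2) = g*(g - 3)*(g + 2)*(g + 1)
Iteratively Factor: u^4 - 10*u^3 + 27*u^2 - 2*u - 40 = (u - 5)*(u^3 - 5*u^2 + 2*u + 8) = (u - 5)*(u - 4)*(u^2 - u - 2) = (u - 5)*(u - 4)*(u + 1)*(u - 2)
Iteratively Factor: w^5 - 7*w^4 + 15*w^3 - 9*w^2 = (w - 1)*(w^4 - 6*w^3 + 9*w^2) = (w - 3)*(w - 1)*(w^3 - 3*w^2) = w*(w - 3)*(w - 1)*(w^2 - 3*w) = w^2*(w - 3)*(w - 1)*(w - 3)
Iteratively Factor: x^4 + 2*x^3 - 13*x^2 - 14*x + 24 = (x + 4)*(x^3 - 2*x^2 - 5*x + 6) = (x - 1)*(x + 4)*(x^2 - x - 6) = (x - 3)*(x - 1)*(x + 4)*(x + 2)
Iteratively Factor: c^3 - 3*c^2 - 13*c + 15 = (c - 5)*(c^2 + 2*c - 3) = (c - 5)*(c + 3)*(c - 1)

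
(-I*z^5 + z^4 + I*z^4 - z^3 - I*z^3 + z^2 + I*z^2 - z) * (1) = -I*z^5 + z^4 + I*z^4 - z^3 - I*z^3 + z^2 + I*z^2 - z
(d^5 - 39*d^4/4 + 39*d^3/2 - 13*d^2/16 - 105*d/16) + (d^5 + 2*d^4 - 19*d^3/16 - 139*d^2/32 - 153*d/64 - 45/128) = 2*d^5 - 31*d^4/4 + 293*d^3/16 - 165*d^2/32 - 573*d/64 - 45/128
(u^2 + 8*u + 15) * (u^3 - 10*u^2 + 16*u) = u^5 - 2*u^4 - 49*u^3 - 22*u^2 + 240*u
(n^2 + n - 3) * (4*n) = 4*n^3 + 4*n^2 - 12*n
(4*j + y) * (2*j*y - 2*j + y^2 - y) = 8*j^2*y - 8*j^2 + 6*j*y^2 - 6*j*y + y^3 - y^2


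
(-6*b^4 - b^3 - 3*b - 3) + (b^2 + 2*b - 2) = -6*b^4 - b^3 + b^2 - b - 5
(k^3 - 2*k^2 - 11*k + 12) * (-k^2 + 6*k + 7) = -k^5 + 8*k^4 + 6*k^3 - 92*k^2 - 5*k + 84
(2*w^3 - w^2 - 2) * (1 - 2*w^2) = -4*w^5 + 2*w^4 + 2*w^3 + 3*w^2 - 2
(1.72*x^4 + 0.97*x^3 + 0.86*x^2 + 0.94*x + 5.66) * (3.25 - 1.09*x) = -1.8748*x^5 + 4.5327*x^4 + 2.2151*x^3 + 1.7704*x^2 - 3.1144*x + 18.395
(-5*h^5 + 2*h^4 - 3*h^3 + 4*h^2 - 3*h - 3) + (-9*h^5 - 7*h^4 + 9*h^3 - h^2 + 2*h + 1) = -14*h^5 - 5*h^4 + 6*h^3 + 3*h^2 - h - 2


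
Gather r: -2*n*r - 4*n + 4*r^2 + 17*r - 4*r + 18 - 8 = -4*n + 4*r^2 + r*(13 - 2*n) + 10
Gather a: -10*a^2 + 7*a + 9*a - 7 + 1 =-10*a^2 + 16*a - 6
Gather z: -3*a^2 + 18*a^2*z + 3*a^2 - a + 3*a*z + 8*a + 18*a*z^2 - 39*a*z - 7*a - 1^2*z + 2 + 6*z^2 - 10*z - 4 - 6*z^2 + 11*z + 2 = 18*a*z^2 + z*(18*a^2 - 36*a)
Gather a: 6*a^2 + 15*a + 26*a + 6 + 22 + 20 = 6*a^2 + 41*a + 48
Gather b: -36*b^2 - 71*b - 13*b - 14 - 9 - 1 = -36*b^2 - 84*b - 24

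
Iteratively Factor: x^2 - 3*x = (x - 3)*(x)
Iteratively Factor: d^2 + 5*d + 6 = (d + 3)*(d + 2)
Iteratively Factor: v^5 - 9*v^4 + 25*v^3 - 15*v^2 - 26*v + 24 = (v - 2)*(v^4 - 7*v^3 + 11*v^2 + 7*v - 12) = (v - 3)*(v - 2)*(v^3 - 4*v^2 - v + 4) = (v - 4)*(v - 3)*(v - 2)*(v^2 - 1) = (v - 4)*(v - 3)*(v - 2)*(v - 1)*(v + 1)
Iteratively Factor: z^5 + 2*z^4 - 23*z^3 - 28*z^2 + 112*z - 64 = (z - 1)*(z^4 + 3*z^3 - 20*z^2 - 48*z + 64) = (z - 1)*(z + 4)*(z^3 - z^2 - 16*z + 16) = (z - 1)*(z + 4)^2*(z^2 - 5*z + 4) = (z - 4)*(z - 1)*(z + 4)^2*(z - 1)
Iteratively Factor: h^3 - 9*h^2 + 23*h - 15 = (h - 3)*(h^2 - 6*h + 5) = (h - 3)*(h - 1)*(h - 5)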